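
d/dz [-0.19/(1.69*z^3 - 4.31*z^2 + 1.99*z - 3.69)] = (0.9633*z^2 - 1.6378*z + 0.3781)/(1.69*z^3 - 4.31*z^2 + 1.99*z - 3.69)^2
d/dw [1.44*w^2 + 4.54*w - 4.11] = 2.88*w + 4.54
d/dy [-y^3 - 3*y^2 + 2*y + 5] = -3*y^2 - 6*y + 2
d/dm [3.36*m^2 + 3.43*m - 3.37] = 6.72*m + 3.43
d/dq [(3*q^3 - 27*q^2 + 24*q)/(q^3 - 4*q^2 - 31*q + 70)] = 3*(5*q^4 - 78*q^3 + 521*q^2 - 1260*q + 560)/(q^6 - 8*q^5 - 46*q^4 + 388*q^3 + 401*q^2 - 4340*q + 4900)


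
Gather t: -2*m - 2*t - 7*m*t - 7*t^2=-2*m - 7*t^2 + t*(-7*m - 2)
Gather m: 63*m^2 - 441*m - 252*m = 63*m^2 - 693*m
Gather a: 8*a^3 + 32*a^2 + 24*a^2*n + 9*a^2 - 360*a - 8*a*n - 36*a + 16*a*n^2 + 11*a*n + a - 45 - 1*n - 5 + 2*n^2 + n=8*a^3 + a^2*(24*n + 41) + a*(16*n^2 + 3*n - 395) + 2*n^2 - 50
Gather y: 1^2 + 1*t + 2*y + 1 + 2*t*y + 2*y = t + y*(2*t + 4) + 2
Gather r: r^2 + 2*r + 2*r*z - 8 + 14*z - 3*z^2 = r^2 + r*(2*z + 2) - 3*z^2 + 14*z - 8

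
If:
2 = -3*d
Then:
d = -2/3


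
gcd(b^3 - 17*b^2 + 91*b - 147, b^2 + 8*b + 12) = 1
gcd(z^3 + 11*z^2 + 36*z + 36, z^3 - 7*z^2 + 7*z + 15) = 1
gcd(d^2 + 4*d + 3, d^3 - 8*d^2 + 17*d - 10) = 1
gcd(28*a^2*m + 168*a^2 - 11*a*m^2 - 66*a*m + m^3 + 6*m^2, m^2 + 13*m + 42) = m + 6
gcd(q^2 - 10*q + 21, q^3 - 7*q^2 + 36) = q - 3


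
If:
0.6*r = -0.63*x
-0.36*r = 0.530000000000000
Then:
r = -1.47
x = 1.40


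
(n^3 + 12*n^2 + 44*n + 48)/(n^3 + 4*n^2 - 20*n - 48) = (n + 4)/(n - 4)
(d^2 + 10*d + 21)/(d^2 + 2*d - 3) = (d + 7)/(d - 1)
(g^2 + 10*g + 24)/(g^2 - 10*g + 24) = (g^2 + 10*g + 24)/(g^2 - 10*g + 24)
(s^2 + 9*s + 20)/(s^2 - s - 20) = (s + 5)/(s - 5)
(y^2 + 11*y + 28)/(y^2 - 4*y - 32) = (y + 7)/(y - 8)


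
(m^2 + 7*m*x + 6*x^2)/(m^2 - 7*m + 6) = (m^2 + 7*m*x + 6*x^2)/(m^2 - 7*m + 6)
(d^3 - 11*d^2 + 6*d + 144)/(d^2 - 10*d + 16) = (d^2 - 3*d - 18)/(d - 2)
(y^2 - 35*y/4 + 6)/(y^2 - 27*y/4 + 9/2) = (y - 8)/(y - 6)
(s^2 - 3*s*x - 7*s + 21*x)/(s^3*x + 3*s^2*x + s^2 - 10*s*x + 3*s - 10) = (s^2 - 3*s*x - 7*s + 21*x)/(s^3*x + 3*s^2*x + s^2 - 10*s*x + 3*s - 10)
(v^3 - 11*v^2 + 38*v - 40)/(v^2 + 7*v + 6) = (v^3 - 11*v^2 + 38*v - 40)/(v^2 + 7*v + 6)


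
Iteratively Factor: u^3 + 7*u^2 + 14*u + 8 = (u + 4)*(u^2 + 3*u + 2) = (u + 1)*(u + 4)*(u + 2)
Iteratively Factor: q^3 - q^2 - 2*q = (q)*(q^2 - q - 2) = q*(q - 2)*(q + 1)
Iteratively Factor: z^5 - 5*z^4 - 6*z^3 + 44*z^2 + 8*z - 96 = (z - 2)*(z^4 - 3*z^3 - 12*z^2 + 20*z + 48) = (z - 2)*(z + 2)*(z^3 - 5*z^2 - 2*z + 24) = (z - 3)*(z - 2)*(z + 2)*(z^2 - 2*z - 8) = (z - 4)*(z - 3)*(z - 2)*(z + 2)*(z + 2)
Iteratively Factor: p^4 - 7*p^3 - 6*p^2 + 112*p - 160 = (p + 4)*(p^3 - 11*p^2 + 38*p - 40) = (p - 2)*(p + 4)*(p^2 - 9*p + 20) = (p - 4)*(p - 2)*(p + 4)*(p - 5)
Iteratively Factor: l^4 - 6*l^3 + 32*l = (l - 4)*(l^3 - 2*l^2 - 8*l) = l*(l - 4)*(l^2 - 2*l - 8) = l*(l - 4)*(l + 2)*(l - 4)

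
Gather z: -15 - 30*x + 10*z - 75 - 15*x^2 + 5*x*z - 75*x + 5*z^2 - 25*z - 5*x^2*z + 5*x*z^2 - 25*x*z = -15*x^2 - 105*x + z^2*(5*x + 5) + z*(-5*x^2 - 20*x - 15) - 90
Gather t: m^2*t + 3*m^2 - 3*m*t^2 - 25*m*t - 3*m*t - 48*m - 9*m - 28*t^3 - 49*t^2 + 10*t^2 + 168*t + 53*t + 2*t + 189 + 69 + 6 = 3*m^2 - 57*m - 28*t^3 + t^2*(-3*m - 39) + t*(m^2 - 28*m + 223) + 264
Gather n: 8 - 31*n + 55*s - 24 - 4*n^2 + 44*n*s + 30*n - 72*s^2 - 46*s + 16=-4*n^2 + n*(44*s - 1) - 72*s^2 + 9*s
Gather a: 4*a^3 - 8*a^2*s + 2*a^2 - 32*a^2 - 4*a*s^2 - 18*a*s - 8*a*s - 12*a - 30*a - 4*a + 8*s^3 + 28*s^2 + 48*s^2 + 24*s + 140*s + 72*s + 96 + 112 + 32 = 4*a^3 + a^2*(-8*s - 30) + a*(-4*s^2 - 26*s - 46) + 8*s^3 + 76*s^2 + 236*s + 240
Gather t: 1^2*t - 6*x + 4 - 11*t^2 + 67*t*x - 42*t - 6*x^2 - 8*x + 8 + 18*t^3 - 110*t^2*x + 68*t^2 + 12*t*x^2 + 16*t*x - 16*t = 18*t^3 + t^2*(57 - 110*x) + t*(12*x^2 + 83*x - 57) - 6*x^2 - 14*x + 12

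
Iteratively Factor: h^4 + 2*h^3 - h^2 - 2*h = (h + 1)*(h^3 + h^2 - 2*h) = (h - 1)*(h + 1)*(h^2 + 2*h) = h*(h - 1)*(h + 1)*(h + 2)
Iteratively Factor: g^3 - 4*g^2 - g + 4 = (g + 1)*(g^2 - 5*g + 4) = (g - 4)*(g + 1)*(g - 1)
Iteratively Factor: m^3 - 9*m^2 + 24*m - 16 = (m - 4)*(m^2 - 5*m + 4) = (m - 4)*(m - 1)*(m - 4)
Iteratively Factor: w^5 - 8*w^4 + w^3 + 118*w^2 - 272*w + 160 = (w - 1)*(w^4 - 7*w^3 - 6*w^2 + 112*w - 160) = (w - 2)*(w - 1)*(w^3 - 5*w^2 - 16*w + 80) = (w - 5)*(w - 2)*(w - 1)*(w^2 - 16) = (w - 5)*(w - 4)*(w - 2)*(w - 1)*(w + 4)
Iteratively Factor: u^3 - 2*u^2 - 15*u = (u - 5)*(u^2 + 3*u) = u*(u - 5)*(u + 3)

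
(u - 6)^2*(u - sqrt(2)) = u^3 - 12*u^2 - sqrt(2)*u^2 + 12*sqrt(2)*u + 36*u - 36*sqrt(2)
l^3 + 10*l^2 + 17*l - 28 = (l - 1)*(l + 4)*(l + 7)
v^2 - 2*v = v*(v - 2)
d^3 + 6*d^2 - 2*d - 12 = (d + 6)*(d - sqrt(2))*(d + sqrt(2))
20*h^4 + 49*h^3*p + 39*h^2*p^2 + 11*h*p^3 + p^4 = (h + p)^2*(4*h + p)*(5*h + p)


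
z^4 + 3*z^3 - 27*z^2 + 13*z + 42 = (z - 3)*(z - 2)*(z + 1)*(z + 7)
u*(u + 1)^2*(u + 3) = u^4 + 5*u^3 + 7*u^2 + 3*u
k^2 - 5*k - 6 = (k - 6)*(k + 1)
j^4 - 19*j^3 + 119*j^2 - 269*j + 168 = (j - 8)*(j - 7)*(j - 3)*(j - 1)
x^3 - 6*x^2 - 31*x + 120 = (x - 8)*(x - 3)*(x + 5)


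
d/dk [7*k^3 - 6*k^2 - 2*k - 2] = 21*k^2 - 12*k - 2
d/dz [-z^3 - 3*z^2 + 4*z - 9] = -3*z^2 - 6*z + 4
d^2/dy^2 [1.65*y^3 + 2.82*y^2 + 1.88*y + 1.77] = 9.9*y + 5.64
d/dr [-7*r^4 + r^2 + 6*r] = -28*r^3 + 2*r + 6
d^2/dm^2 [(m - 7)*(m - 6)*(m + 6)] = 6*m - 14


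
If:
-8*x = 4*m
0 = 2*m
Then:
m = 0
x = 0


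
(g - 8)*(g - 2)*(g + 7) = g^3 - 3*g^2 - 54*g + 112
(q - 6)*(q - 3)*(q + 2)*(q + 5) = q^4 - 2*q^3 - 35*q^2 + 36*q + 180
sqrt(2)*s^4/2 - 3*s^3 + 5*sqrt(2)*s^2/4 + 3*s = s*(s - 2*sqrt(2))*(s - 3*sqrt(2)/2)*(sqrt(2)*s/2 + 1/2)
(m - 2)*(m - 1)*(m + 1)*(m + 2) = m^4 - 5*m^2 + 4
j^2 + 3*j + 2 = (j + 1)*(j + 2)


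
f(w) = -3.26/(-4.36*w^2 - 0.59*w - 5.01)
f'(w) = -3.26*(8.72*w + 0.59)/(-4.36*w^2 - 0.59*w - 5.01)^2 = (-28.4272*w - 1.9234)/(4.36*w^2 + 0.59*w + 5.01)^2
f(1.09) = 0.30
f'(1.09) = -0.28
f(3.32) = 0.06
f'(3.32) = -0.03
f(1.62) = 0.19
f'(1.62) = -0.16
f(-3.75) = 0.05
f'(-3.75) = 0.03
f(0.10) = 0.64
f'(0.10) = -0.18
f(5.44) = 0.02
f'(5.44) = -0.01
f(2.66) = 0.09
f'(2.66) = -0.06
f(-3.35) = 0.06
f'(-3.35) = 0.03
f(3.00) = 0.07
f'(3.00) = -0.04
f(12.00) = 0.01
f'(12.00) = -0.00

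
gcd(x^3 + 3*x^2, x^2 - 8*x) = x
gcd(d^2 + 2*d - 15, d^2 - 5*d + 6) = d - 3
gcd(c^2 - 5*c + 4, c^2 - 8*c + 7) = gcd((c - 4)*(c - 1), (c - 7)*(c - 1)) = c - 1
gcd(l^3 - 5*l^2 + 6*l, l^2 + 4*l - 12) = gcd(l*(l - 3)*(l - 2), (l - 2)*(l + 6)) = l - 2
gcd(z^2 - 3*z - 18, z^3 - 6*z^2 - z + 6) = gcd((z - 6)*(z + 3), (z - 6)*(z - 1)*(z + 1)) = z - 6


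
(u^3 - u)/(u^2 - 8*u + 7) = u*(u + 1)/(u - 7)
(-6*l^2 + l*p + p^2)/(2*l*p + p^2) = (-6*l^2 + l*p + p^2)/(p*(2*l + p))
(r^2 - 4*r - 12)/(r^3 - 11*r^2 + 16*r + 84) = 1/(r - 7)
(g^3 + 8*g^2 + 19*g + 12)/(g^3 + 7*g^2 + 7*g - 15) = (g^2 + 5*g + 4)/(g^2 + 4*g - 5)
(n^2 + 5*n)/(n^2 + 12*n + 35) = n/(n + 7)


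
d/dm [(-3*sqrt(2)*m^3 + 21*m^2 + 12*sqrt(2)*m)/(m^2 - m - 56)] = 3*(-m*(2*m - 1)*(-sqrt(2)*m^2 + 7*m + 4*sqrt(2)) + (-m^2 + m + 56)*(3*sqrt(2)*m^2 - 14*m - 4*sqrt(2)))/(-m^2 + m + 56)^2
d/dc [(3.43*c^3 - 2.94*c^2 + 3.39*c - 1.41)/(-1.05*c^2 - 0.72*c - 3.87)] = (-3.6015*c^4 - 4.9392*c^3 - 34.146*c^2 + 19.7946*c - 14.1345)/(1.1025*c^4 + 1.512*c^3 + 8.6454*c^2 + 5.5728*c + 14.9769)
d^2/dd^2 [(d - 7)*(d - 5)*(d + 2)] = 6*d - 20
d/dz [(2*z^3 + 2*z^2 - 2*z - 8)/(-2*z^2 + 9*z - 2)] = 2*(-2*z^4 + 18*z^3 + z^2 - 20*z + 38)/(4*z^4 - 36*z^3 + 89*z^2 - 36*z + 4)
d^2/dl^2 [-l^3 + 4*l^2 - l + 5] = 8 - 6*l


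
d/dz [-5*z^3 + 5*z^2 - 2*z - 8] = -15*z^2 + 10*z - 2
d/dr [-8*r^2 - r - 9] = -16*r - 1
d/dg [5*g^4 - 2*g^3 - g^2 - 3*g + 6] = 20*g^3 - 6*g^2 - 2*g - 3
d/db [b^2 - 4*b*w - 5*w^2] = 2*b - 4*w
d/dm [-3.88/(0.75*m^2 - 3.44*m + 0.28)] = (5.82*m - 13.3472)/(0.75*m^2 - 3.44*m + 0.28)^2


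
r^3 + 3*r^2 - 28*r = r*(r - 4)*(r + 7)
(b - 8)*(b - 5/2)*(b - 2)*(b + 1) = b^4 - 23*b^3/2 + 57*b^2/2 + b - 40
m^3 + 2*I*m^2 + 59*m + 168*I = (m - 8*I)*(m + 3*I)*(m + 7*I)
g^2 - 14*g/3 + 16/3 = (g - 8/3)*(g - 2)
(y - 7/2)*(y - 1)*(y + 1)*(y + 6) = y^4 + 5*y^3/2 - 22*y^2 - 5*y/2 + 21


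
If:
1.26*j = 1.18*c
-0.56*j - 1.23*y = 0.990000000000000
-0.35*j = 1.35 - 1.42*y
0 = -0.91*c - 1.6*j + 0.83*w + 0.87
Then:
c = -2.67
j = -2.50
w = -8.80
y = 0.33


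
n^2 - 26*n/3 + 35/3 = (n - 7)*(n - 5/3)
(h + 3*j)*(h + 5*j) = h^2 + 8*h*j + 15*j^2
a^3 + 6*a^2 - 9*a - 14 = (a - 2)*(a + 1)*(a + 7)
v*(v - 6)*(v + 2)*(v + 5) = v^4 + v^3 - 32*v^2 - 60*v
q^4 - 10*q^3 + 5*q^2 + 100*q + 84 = (q - 7)*(q - 6)*(q + 1)*(q + 2)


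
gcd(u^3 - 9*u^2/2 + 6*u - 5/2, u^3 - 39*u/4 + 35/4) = u^2 - 7*u/2 + 5/2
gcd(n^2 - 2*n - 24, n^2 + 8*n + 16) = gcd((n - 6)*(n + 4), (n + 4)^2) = n + 4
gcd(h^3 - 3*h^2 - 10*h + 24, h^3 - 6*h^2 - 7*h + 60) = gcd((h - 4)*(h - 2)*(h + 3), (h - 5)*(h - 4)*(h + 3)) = h^2 - h - 12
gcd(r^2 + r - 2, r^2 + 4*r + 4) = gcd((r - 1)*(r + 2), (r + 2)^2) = r + 2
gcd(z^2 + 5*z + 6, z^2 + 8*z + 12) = z + 2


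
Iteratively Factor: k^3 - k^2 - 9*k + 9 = (k - 3)*(k^2 + 2*k - 3) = (k - 3)*(k - 1)*(k + 3)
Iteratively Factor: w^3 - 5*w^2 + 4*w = (w - 1)*(w^2 - 4*w) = (w - 4)*(w - 1)*(w)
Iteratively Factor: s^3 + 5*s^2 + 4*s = (s)*(s^2 + 5*s + 4) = s*(s + 1)*(s + 4)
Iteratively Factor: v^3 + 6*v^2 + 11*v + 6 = (v + 3)*(v^2 + 3*v + 2) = (v + 1)*(v + 3)*(v + 2)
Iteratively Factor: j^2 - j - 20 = (j - 5)*(j + 4)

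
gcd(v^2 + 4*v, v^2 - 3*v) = v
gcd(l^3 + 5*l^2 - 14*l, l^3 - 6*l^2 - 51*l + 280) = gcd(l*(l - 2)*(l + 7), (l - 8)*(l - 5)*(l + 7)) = l + 7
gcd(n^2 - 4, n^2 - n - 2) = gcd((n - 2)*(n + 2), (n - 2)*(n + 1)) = n - 2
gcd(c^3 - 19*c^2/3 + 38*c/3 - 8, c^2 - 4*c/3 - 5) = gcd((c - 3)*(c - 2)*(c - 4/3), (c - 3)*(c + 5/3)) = c - 3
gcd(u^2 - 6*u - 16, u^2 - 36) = 1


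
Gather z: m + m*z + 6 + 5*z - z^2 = m - z^2 + z*(m + 5) + 6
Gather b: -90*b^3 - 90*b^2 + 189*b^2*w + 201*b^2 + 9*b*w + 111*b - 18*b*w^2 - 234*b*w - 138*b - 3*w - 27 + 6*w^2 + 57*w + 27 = -90*b^3 + b^2*(189*w + 111) + b*(-18*w^2 - 225*w - 27) + 6*w^2 + 54*w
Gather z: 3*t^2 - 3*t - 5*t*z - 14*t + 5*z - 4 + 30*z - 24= 3*t^2 - 17*t + z*(35 - 5*t) - 28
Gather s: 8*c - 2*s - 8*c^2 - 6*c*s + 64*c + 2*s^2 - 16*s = -8*c^2 + 72*c + 2*s^2 + s*(-6*c - 18)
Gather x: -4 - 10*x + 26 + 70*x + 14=60*x + 36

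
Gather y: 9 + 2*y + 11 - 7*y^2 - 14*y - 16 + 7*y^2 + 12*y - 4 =0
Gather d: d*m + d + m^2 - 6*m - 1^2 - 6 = d*(m + 1) + m^2 - 6*m - 7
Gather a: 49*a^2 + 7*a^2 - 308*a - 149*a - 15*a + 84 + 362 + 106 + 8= 56*a^2 - 472*a + 560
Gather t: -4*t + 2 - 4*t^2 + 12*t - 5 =-4*t^2 + 8*t - 3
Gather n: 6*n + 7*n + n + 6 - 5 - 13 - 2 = 14*n - 14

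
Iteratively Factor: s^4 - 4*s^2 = (s)*(s^3 - 4*s) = s*(s - 2)*(s^2 + 2*s) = s*(s - 2)*(s + 2)*(s)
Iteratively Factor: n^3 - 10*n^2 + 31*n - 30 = (n - 5)*(n^2 - 5*n + 6) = (n - 5)*(n - 2)*(n - 3)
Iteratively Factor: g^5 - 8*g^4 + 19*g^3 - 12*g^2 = (g)*(g^4 - 8*g^3 + 19*g^2 - 12*g) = g^2*(g^3 - 8*g^2 + 19*g - 12) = g^2*(g - 3)*(g^2 - 5*g + 4) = g^2*(g - 4)*(g - 3)*(g - 1)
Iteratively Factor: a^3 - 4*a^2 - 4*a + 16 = (a - 4)*(a^2 - 4) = (a - 4)*(a - 2)*(a + 2)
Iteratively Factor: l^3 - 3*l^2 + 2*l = (l - 1)*(l^2 - 2*l) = (l - 2)*(l - 1)*(l)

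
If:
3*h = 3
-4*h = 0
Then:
No Solution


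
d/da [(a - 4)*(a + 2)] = 2*a - 2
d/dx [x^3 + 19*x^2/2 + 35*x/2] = 3*x^2 + 19*x + 35/2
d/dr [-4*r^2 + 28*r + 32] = 28 - 8*r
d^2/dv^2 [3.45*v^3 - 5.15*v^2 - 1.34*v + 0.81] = 20.7*v - 10.3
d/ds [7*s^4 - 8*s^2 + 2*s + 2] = 28*s^3 - 16*s + 2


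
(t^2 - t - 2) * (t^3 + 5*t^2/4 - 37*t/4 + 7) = t^5 + t^4/4 - 25*t^3/2 + 55*t^2/4 + 23*t/2 - 14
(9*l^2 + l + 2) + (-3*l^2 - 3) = 6*l^2 + l - 1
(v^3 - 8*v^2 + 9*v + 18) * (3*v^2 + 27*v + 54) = 3*v^5 + 3*v^4 - 135*v^3 - 135*v^2 + 972*v + 972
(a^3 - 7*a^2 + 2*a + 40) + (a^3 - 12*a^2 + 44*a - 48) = 2*a^3 - 19*a^2 + 46*a - 8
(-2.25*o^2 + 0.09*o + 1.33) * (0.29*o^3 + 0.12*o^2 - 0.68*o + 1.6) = -0.6525*o^5 - 0.2439*o^4 + 1.9265*o^3 - 3.5016*o^2 - 0.7604*o + 2.128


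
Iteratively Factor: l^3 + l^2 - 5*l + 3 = (l - 1)*(l^2 + 2*l - 3) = (l - 1)^2*(l + 3)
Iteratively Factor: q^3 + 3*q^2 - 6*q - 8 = (q + 1)*(q^2 + 2*q - 8) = (q + 1)*(q + 4)*(q - 2)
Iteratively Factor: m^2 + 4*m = (m + 4)*(m)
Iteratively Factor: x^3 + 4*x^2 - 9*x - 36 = (x + 3)*(x^2 + x - 12) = (x - 3)*(x + 3)*(x + 4)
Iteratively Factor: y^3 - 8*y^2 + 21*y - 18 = (y - 3)*(y^2 - 5*y + 6) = (y - 3)^2*(y - 2)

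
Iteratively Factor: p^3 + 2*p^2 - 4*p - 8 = (p + 2)*(p^2 - 4) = (p + 2)^2*(p - 2)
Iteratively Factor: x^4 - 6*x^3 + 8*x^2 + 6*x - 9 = (x + 1)*(x^3 - 7*x^2 + 15*x - 9) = (x - 1)*(x + 1)*(x^2 - 6*x + 9) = (x - 3)*(x - 1)*(x + 1)*(x - 3)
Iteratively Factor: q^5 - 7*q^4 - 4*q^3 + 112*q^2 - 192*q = (q + 4)*(q^4 - 11*q^3 + 40*q^2 - 48*q) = (q - 4)*(q + 4)*(q^3 - 7*q^2 + 12*q) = q*(q - 4)*(q + 4)*(q^2 - 7*q + 12) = q*(q - 4)^2*(q + 4)*(q - 3)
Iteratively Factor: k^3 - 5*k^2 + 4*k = (k)*(k^2 - 5*k + 4) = k*(k - 4)*(k - 1)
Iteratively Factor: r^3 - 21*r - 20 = (r + 4)*(r^2 - 4*r - 5) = (r - 5)*(r + 4)*(r + 1)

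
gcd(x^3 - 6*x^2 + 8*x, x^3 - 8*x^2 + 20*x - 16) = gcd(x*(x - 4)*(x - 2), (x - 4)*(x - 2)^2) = x^2 - 6*x + 8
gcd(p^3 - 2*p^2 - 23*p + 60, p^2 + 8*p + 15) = p + 5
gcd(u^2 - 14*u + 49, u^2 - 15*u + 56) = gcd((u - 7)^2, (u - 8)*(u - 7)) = u - 7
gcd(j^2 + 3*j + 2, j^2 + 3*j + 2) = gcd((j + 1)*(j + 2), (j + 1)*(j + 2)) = j^2 + 3*j + 2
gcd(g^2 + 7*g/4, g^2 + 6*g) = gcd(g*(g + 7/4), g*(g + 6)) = g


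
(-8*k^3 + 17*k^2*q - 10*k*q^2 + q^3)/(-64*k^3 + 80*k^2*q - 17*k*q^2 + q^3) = (-k + q)/(-8*k + q)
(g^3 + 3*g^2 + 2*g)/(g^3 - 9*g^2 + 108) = g*(g^2 + 3*g + 2)/(g^3 - 9*g^2 + 108)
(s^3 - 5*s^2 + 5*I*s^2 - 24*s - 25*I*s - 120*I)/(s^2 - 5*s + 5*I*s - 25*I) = (s^2 - 5*s - 24)/(s - 5)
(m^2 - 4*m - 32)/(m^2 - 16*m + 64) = (m + 4)/(m - 8)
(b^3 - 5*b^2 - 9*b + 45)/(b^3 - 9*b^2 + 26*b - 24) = (b^2 - 2*b - 15)/(b^2 - 6*b + 8)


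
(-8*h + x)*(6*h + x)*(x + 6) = -48*h^2*x - 288*h^2 - 2*h*x^2 - 12*h*x + x^3 + 6*x^2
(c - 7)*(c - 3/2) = c^2 - 17*c/2 + 21/2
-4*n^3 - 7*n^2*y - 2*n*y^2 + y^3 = (-4*n + y)*(n + y)^2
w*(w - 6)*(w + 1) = w^3 - 5*w^2 - 6*w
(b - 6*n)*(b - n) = b^2 - 7*b*n + 6*n^2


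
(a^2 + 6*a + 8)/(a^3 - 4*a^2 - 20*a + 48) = (a + 2)/(a^2 - 8*a + 12)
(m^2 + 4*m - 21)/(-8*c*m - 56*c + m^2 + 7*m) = (3 - m)/(8*c - m)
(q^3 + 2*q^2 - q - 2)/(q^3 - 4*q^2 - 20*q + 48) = (q^3 + 2*q^2 - q - 2)/(q^3 - 4*q^2 - 20*q + 48)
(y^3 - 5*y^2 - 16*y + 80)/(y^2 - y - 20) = y - 4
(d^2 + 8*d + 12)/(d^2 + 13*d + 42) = (d + 2)/(d + 7)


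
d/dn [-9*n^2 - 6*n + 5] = -18*n - 6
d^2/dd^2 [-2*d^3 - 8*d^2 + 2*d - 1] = -12*d - 16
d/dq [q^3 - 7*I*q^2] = q*(3*q - 14*I)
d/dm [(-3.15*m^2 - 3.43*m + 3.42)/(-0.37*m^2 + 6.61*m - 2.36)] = (-22.0906*m^2 + 17.3988*m - 14.5114)/(0.1369*m^4 - 4.8914*m^3 + 45.4385*m^2 - 31.1992*m + 5.5696)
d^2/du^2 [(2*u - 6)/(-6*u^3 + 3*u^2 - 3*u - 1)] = 12*(-3*(u - 3)*(6*u^2 - 2*u + 1)^2 + (6*u^2 - 2*u + (u - 3)*(6*u - 1) + 1)*(6*u^3 - 3*u^2 + 3*u + 1))/(6*u^3 - 3*u^2 + 3*u + 1)^3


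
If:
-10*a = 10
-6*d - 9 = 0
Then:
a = -1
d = -3/2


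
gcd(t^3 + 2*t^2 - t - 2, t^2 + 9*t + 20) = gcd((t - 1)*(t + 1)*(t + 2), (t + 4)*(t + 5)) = 1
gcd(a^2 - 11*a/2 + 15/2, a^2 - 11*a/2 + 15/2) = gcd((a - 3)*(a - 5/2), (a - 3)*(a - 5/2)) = a^2 - 11*a/2 + 15/2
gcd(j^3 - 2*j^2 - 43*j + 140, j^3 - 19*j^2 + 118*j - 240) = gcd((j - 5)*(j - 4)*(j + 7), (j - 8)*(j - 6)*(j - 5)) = j - 5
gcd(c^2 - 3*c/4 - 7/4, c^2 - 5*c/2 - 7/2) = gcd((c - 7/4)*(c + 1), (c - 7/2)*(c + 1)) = c + 1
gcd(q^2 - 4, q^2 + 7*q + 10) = q + 2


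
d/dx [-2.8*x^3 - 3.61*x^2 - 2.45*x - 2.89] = -8.4*x^2 - 7.22*x - 2.45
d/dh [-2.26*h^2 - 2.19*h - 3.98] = -4.52*h - 2.19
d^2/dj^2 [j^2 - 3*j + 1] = 2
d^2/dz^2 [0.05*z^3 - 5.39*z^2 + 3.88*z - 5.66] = 0.3*z - 10.78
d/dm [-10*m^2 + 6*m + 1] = 6 - 20*m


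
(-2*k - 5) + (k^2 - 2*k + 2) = k^2 - 4*k - 3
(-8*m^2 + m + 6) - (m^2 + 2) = -9*m^2 + m + 4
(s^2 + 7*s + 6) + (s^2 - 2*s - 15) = 2*s^2 + 5*s - 9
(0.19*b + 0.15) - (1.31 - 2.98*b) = 3.17*b - 1.16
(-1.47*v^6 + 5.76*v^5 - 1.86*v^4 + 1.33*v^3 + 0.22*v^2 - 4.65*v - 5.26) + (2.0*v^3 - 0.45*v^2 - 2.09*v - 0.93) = -1.47*v^6 + 5.76*v^5 - 1.86*v^4 + 3.33*v^3 - 0.23*v^2 - 6.74*v - 6.19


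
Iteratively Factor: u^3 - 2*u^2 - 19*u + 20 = (u + 4)*(u^2 - 6*u + 5) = (u - 5)*(u + 4)*(u - 1)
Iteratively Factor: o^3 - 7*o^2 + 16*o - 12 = (o - 2)*(o^2 - 5*o + 6) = (o - 2)^2*(o - 3)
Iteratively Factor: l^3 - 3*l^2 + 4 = (l - 2)*(l^2 - l - 2) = (l - 2)*(l + 1)*(l - 2)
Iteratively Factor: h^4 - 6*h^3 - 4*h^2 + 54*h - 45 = (h - 3)*(h^3 - 3*h^2 - 13*h + 15) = (h - 3)*(h + 3)*(h^2 - 6*h + 5) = (h - 3)*(h - 1)*(h + 3)*(h - 5)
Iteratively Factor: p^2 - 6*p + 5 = (p - 5)*(p - 1)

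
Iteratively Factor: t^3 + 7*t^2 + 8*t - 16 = (t - 1)*(t^2 + 8*t + 16) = (t - 1)*(t + 4)*(t + 4)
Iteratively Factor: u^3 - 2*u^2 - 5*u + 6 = (u + 2)*(u^2 - 4*u + 3) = (u - 1)*(u + 2)*(u - 3)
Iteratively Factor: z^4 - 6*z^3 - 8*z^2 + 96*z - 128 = (z + 4)*(z^3 - 10*z^2 + 32*z - 32) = (z - 4)*(z + 4)*(z^2 - 6*z + 8) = (z - 4)*(z - 2)*(z + 4)*(z - 4)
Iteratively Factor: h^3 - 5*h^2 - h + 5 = (h + 1)*(h^2 - 6*h + 5) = (h - 1)*(h + 1)*(h - 5)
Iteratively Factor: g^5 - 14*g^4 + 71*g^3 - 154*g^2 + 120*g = (g - 3)*(g^4 - 11*g^3 + 38*g^2 - 40*g) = g*(g - 3)*(g^3 - 11*g^2 + 38*g - 40) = g*(g - 5)*(g - 3)*(g^2 - 6*g + 8) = g*(g - 5)*(g - 3)*(g - 2)*(g - 4)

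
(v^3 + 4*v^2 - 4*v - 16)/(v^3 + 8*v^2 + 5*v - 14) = (v^2 + 2*v - 8)/(v^2 + 6*v - 7)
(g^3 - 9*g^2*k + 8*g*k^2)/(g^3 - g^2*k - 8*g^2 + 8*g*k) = (g - 8*k)/(g - 8)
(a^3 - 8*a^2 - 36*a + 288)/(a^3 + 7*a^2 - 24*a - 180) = (a^2 - 14*a + 48)/(a^2 + a - 30)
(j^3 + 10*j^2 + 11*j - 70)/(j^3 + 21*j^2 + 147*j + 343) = (j^2 + 3*j - 10)/(j^2 + 14*j + 49)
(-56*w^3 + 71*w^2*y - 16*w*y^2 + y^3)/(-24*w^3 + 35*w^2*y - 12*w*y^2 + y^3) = (-7*w + y)/(-3*w + y)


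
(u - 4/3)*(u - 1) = u^2 - 7*u/3 + 4/3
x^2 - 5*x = x*(x - 5)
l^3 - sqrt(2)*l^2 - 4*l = l*(l - 2*sqrt(2))*(l + sqrt(2))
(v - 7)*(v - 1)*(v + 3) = v^3 - 5*v^2 - 17*v + 21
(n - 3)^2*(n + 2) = n^3 - 4*n^2 - 3*n + 18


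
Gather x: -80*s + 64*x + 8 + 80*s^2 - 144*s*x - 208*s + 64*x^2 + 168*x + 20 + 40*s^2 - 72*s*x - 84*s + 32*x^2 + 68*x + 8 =120*s^2 - 372*s + 96*x^2 + x*(300 - 216*s) + 36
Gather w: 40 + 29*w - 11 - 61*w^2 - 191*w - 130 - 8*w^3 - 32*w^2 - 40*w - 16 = -8*w^3 - 93*w^2 - 202*w - 117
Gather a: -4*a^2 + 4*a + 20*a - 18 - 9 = -4*a^2 + 24*a - 27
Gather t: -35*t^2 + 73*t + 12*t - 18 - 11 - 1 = -35*t^2 + 85*t - 30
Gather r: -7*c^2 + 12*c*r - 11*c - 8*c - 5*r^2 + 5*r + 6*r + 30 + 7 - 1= -7*c^2 - 19*c - 5*r^2 + r*(12*c + 11) + 36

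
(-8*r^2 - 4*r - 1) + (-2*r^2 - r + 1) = -10*r^2 - 5*r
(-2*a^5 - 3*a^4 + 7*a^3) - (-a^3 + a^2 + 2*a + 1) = -2*a^5 - 3*a^4 + 8*a^3 - a^2 - 2*a - 1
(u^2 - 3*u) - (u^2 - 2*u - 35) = 35 - u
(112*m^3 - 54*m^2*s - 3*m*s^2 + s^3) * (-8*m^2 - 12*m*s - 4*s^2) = -896*m^5 - 912*m^4*s + 224*m^3*s^2 + 244*m^2*s^3 - 4*s^5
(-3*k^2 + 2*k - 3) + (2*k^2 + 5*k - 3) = -k^2 + 7*k - 6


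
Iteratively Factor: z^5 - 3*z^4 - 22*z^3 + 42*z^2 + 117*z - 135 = (z + 3)*(z^4 - 6*z^3 - 4*z^2 + 54*z - 45) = (z - 5)*(z + 3)*(z^3 - z^2 - 9*z + 9) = (z - 5)*(z + 3)^2*(z^2 - 4*z + 3) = (z - 5)*(z - 3)*(z + 3)^2*(z - 1)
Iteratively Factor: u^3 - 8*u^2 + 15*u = (u - 5)*(u^2 - 3*u) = (u - 5)*(u - 3)*(u)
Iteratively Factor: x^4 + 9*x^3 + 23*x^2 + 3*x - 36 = (x - 1)*(x^3 + 10*x^2 + 33*x + 36) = (x - 1)*(x + 3)*(x^2 + 7*x + 12) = (x - 1)*(x + 3)^2*(x + 4)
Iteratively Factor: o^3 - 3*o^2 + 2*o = (o)*(o^2 - 3*o + 2) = o*(o - 1)*(o - 2)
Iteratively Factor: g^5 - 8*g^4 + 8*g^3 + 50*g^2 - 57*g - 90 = (g + 2)*(g^4 - 10*g^3 + 28*g^2 - 6*g - 45) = (g - 3)*(g + 2)*(g^3 - 7*g^2 + 7*g + 15) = (g - 3)^2*(g + 2)*(g^2 - 4*g - 5) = (g - 3)^2*(g + 1)*(g + 2)*(g - 5)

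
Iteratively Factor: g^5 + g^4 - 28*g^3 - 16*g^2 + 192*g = (g - 3)*(g^4 + 4*g^3 - 16*g^2 - 64*g) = (g - 3)*(g + 4)*(g^3 - 16*g) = g*(g - 3)*(g + 4)*(g^2 - 16) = g*(g - 4)*(g - 3)*(g + 4)*(g + 4)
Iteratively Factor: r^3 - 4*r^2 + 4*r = (r)*(r^2 - 4*r + 4) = r*(r - 2)*(r - 2)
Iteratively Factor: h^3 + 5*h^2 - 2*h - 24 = (h + 3)*(h^2 + 2*h - 8) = (h - 2)*(h + 3)*(h + 4)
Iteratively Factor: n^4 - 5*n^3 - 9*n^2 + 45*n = (n - 5)*(n^3 - 9*n) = (n - 5)*(n - 3)*(n^2 + 3*n) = (n - 5)*(n - 3)*(n + 3)*(n)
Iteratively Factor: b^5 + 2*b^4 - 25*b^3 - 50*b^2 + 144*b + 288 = (b + 3)*(b^4 - b^3 - 22*b^2 + 16*b + 96) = (b - 3)*(b + 3)*(b^3 + 2*b^2 - 16*b - 32) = (b - 4)*(b - 3)*(b + 3)*(b^2 + 6*b + 8) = (b - 4)*(b - 3)*(b + 3)*(b + 4)*(b + 2)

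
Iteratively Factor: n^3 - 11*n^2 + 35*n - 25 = (n - 1)*(n^2 - 10*n + 25) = (n - 5)*(n - 1)*(n - 5)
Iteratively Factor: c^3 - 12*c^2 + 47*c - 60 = (c - 5)*(c^2 - 7*c + 12) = (c - 5)*(c - 4)*(c - 3)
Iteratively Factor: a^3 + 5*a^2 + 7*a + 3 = (a + 3)*(a^2 + 2*a + 1) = (a + 1)*(a + 3)*(a + 1)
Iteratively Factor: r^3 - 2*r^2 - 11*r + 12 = (r - 4)*(r^2 + 2*r - 3) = (r - 4)*(r - 1)*(r + 3)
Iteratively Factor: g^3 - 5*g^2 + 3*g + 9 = (g - 3)*(g^2 - 2*g - 3) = (g - 3)*(g + 1)*(g - 3)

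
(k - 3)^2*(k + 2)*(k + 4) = k^4 - 19*k^2 + 6*k + 72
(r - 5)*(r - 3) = r^2 - 8*r + 15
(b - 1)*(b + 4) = b^2 + 3*b - 4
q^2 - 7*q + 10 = (q - 5)*(q - 2)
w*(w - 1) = w^2 - w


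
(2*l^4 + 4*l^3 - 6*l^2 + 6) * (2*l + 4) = 4*l^5 + 16*l^4 + 4*l^3 - 24*l^2 + 12*l + 24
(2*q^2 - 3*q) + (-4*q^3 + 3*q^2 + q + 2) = -4*q^3 + 5*q^2 - 2*q + 2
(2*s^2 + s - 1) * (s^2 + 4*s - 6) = 2*s^4 + 9*s^3 - 9*s^2 - 10*s + 6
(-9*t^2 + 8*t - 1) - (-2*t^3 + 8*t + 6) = 2*t^3 - 9*t^2 - 7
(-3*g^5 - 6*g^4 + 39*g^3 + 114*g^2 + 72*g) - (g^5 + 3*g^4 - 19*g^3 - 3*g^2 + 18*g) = -4*g^5 - 9*g^4 + 58*g^3 + 117*g^2 + 54*g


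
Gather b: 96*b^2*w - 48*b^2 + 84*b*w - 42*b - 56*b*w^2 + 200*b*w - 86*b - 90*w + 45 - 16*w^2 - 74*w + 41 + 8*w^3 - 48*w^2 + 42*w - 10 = b^2*(96*w - 48) + b*(-56*w^2 + 284*w - 128) + 8*w^3 - 64*w^2 - 122*w + 76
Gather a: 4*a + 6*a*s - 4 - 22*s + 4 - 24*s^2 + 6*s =a*(6*s + 4) - 24*s^2 - 16*s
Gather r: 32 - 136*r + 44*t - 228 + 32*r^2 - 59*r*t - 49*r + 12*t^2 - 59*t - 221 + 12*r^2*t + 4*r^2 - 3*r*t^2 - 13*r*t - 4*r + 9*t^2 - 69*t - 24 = r^2*(12*t + 36) + r*(-3*t^2 - 72*t - 189) + 21*t^2 - 84*t - 441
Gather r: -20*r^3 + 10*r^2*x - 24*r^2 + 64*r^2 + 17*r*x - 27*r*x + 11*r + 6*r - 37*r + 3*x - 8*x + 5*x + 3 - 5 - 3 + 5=-20*r^3 + r^2*(10*x + 40) + r*(-10*x - 20)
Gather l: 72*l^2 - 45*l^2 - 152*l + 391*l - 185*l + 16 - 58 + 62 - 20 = 27*l^2 + 54*l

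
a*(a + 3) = a^2 + 3*a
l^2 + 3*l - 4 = (l - 1)*(l + 4)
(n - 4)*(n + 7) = n^2 + 3*n - 28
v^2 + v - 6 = (v - 2)*(v + 3)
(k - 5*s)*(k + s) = k^2 - 4*k*s - 5*s^2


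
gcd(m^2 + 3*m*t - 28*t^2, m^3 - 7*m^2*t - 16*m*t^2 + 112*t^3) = -m + 4*t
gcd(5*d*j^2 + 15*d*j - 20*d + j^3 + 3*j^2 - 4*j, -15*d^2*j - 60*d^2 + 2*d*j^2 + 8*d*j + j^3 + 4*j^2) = 5*d*j + 20*d + j^2 + 4*j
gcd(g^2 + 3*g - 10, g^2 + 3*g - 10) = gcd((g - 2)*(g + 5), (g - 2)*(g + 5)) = g^2 + 3*g - 10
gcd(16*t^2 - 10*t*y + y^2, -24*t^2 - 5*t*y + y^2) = -8*t + y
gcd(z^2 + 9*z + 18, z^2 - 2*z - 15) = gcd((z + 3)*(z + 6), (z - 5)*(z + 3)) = z + 3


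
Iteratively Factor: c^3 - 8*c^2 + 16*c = (c)*(c^2 - 8*c + 16) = c*(c - 4)*(c - 4)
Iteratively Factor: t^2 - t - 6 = (t + 2)*(t - 3)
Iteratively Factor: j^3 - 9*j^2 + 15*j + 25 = (j - 5)*(j^2 - 4*j - 5) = (j - 5)^2*(j + 1)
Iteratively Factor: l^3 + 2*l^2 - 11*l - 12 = (l - 3)*(l^2 + 5*l + 4) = (l - 3)*(l + 4)*(l + 1)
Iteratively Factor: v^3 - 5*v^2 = (v - 5)*(v^2) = v*(v - 5)*(v)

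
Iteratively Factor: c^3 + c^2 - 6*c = (c + 3)*(c^2 - 2*c) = (c - 2)*(c + 3)*(c)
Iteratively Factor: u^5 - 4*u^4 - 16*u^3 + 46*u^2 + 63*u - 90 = (u - 1)*(u^4 - 3*u^3 - 19*u^2 + 27*u + 90) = (u - 1)*(u + 3)*(u^3 - 6*u^2 - u + 30) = (u - 1)*(u + 2)*(u + 3)*(u^2 - 8*u + 15) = (u - 5)*(u - 1)*(u + 2)*(u + 3)*(u - 3)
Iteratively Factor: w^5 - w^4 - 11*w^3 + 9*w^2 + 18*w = (w - 2)*(w^4 + w^3 - 9*w^2 - 9*w) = (w - 2)*(w + 3)*(w^3 - 2*w^2 - 3*w) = (w - 3)*(w - 2)*(w + 3)*(w^2 + w) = (w - 3)*(w - 2)*(w + 1)*(w + 3)*(w)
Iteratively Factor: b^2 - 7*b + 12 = (b - 3)*(b - 4)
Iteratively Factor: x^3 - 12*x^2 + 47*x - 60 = (x - 4)*(x^2 - 8*x + 15) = (x - 4)*(x - 3)*(x - 5)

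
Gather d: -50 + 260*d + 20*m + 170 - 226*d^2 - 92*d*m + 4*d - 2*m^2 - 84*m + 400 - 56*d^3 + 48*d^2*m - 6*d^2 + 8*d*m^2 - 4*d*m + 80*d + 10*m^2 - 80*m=-56*d^3 + d^2*(48*m - 232) + d*(8*m^2 - 96*m + 344) + 8*m^2 - 144*m + 520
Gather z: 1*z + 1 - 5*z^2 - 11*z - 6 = -5*z^2 - 10*z - 5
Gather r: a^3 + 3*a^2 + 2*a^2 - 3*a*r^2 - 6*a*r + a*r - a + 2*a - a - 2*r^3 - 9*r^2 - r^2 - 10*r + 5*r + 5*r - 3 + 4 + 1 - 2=a^3 + 5*a^2 - 5*a*r - 2*r^3 + r^2*(-3*a - 10)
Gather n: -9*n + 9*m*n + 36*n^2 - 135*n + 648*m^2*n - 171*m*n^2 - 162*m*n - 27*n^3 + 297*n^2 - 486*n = -27*n^3 + n^2*(333 - 171*m) + n*(648*m^2 - 153*m - 630)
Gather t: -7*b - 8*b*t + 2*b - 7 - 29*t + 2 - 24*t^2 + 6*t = -5*b - 24*t^2 + t*(-8*b - 23) - 5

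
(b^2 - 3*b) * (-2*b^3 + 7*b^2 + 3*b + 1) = -2*b^5 + 13*b^4 - 18*b^3 - 8*b^2 - 3*b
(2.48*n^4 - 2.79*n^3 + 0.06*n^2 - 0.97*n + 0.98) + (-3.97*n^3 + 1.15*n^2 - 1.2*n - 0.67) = 2.48*n^4 - 6.76*n^3 + 1.21*n^2 - 2.17*n + 0.31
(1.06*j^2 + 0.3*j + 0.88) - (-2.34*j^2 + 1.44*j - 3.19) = 3.4*j^2 - 1.14*j + 4.07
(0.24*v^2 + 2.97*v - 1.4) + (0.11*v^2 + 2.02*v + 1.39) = 0.35*v^2 + 4.99*v - 0.01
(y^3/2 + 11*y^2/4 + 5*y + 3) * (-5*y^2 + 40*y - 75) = -5*y^5/2 + 25*y^4/4 + 95*y^3/2 - 85*y^2/4 - 255*y - 225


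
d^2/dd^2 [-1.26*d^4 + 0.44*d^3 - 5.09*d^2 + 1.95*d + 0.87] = -15.12*d^2 + 2.64*d - 10.18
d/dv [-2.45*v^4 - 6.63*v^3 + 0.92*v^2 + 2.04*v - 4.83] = -9.8*v^3 - 19.89*v^2 + 1.84*v + 2.04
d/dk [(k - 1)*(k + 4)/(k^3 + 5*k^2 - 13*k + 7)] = (-k^2 - 8*k - 31)/(k^4 + 12*k^3 + 22*k^2 - 84*k + 49)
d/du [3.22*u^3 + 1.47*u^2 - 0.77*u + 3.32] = 9.66*u^2 + 2.94*u - 0.77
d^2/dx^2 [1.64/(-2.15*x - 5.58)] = -15.1618/(2.15*x + 5.58)^3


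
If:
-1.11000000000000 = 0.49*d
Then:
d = -2.27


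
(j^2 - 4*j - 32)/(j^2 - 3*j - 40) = (j + 4)/(j + 5)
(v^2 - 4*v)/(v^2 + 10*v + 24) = v*(v - 4)/(v^2 + 10*v + 24)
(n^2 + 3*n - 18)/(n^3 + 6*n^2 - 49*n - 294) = (n - 3)/(n^2 - 49)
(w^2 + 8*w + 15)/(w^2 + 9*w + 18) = (w + 5)/(w + 6)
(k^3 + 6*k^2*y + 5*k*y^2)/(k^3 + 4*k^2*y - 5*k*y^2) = (-k - y)/(-k + y)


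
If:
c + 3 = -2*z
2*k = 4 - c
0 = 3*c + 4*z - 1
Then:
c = 7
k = -3/2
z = -5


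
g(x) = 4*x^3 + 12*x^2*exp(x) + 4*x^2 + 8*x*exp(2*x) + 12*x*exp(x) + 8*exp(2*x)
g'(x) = 12*x^2*exp(x) + 12*x^2 + 16*x*exp(2*x) + 36*x*exp(x) + 8*x + 24*exp(2*x) + 12*exp(x)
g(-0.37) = 0.82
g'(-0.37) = 7.53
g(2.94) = 14043.73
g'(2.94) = 29737.07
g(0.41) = 37.01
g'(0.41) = 118.05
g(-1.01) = -0.01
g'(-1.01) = 0.79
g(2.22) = 3037.09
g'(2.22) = 6513.57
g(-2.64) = -42.08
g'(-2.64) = 62.46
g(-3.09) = -76.33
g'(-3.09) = 90.50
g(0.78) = 108.44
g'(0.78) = 290.50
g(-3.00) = -68.45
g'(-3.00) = 84.54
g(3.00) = 15946.04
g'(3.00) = 33758.38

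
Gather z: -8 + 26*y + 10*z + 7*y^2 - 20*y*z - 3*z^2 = 7*y^2 + 26*y - 3*z^2 + z*(10 - 20*y) - 8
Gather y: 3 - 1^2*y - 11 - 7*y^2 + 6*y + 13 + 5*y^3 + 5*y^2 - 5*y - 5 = 5*y^3 - 2*y^2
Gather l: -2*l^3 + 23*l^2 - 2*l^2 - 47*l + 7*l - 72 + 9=-2*l^3 + 21*l^2 - 40*l - 63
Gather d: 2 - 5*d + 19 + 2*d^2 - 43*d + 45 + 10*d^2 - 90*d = 12*d^2 - 138*d + 66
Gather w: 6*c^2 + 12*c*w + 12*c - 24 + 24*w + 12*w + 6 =6*c^2 + 12*c + w*(12*c + 36) - 18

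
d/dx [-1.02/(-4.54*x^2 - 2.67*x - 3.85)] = (-9.2616*x - 2.7234)/(4.54*x^2 + 2.67*x + 3.85)^2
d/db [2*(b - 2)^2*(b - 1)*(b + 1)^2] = 2*b*(5*b^3 - 12*b^2 - 3*b + 14)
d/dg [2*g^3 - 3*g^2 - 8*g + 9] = 6*g^2 - 6*g - 8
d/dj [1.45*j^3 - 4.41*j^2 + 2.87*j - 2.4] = 4.35*j^2 - 8.82*j + 2.87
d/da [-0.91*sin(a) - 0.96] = -0.91*cos(a)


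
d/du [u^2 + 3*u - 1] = 2*u + 3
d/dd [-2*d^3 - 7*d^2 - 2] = 2*d*(-3*d - 7)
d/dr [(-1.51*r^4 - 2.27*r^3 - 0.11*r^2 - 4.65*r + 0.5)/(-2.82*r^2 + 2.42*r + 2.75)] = (8.5164*r^5 - 4.5612*r^4 - 27.5968*r^3 - 32.1067*r^2 + 2.215*r - 13.9975)/(7.9524*r^4 - 13.6488*r^3 - 9.6536*r^2 + 13.31*r + 7.5625)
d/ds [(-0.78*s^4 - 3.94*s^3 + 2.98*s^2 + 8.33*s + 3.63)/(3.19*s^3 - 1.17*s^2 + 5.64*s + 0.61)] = (-2.4882*s^6 + 1.8252*s^5 - 18.094*s^4 - 99.4918*s^3 - 15.396*s^2 + 12.1298*s - 15.3919)/(10.1761*s^6 - 7.4646*s^5 + 37.3521*s^4 - 9.3058*s^3 + 30.3822*s^2 + 6.8808*s + 0.3721)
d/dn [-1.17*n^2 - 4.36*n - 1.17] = -2.34*n - 4.36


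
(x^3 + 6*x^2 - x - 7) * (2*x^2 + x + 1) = 2*x^5 + 13*x^4 + 5*x^3 - 9*x^2 - 8*x - 7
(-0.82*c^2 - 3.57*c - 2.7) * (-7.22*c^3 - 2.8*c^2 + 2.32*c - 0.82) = 5.9204*c^5 + 28.0714*c^4 + 27.5876*c^3 - 0.0499999999999989*c^2 - 3.3366*c + 2.214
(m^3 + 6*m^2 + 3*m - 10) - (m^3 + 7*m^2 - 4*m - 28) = -m^2 + 7*m + 18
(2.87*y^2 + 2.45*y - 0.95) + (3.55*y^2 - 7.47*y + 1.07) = 6.42*y^2 - 5.02*y + 0.12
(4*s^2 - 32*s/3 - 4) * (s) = 4*s^3 - 32*s^2/3 - 4*s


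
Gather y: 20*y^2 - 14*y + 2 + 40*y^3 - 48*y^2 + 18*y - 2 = 40*y^3 - 28*y^2 + 4*y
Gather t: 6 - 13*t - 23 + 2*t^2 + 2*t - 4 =2*t^2 - 11*t - 21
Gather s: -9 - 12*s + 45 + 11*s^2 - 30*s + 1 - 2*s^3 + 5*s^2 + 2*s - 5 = -2*s^3 + 16*s^2 - 40*s + 32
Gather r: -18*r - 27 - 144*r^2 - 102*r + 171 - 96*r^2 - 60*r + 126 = -240*r^2 - 180*r + 270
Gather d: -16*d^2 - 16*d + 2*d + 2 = -16*d^2 - 14*d + 2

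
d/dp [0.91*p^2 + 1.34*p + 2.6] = 1.82*p + 1.34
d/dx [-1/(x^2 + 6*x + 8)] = 2*(x + 3)/(x^2 + 6*x + 8)^2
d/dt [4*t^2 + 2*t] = 8*t + 2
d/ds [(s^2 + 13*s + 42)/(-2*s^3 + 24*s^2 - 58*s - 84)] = (s^4 + 26*s^3 - 59*s^2 - 1092*s + 672)/(2*(s^6 - 24*s^5 + 202*s^4 - 612*s^3 - 167*s^2 + 2436*s + 1764))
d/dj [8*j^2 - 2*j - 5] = 16*j - 2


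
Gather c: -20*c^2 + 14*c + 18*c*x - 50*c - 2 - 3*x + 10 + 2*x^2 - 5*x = -20*c^2 + c*(18*x - 36) + 2*x^2 - 8*x + 8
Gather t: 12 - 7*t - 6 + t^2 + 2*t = t^2 - 5*t + 6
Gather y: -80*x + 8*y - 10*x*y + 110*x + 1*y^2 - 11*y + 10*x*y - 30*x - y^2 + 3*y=0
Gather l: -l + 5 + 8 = 13 - l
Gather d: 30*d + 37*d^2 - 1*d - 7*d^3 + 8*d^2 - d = -7*d^3 + 45*d^2 + 28*d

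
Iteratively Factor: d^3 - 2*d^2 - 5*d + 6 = (d - 1)*(d^2 - d - 6) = (d - 3)*(d - 1)*(d + 2)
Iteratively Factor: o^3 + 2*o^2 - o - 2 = (o - 1)*(o^2 + 3*o + 2) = (o - 1)*(o + 1)*(o + 2)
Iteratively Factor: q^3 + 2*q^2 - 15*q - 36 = (q + 3)*(q^2 - q - 12) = (q - 4)*(q + 3)*(q + 3)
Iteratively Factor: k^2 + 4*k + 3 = (k + 1)*(k + 3)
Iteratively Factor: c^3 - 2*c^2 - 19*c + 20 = (c + 4)*(c^2 - 6*c + 5) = (c - 5)*(c + 4)*(c - 1)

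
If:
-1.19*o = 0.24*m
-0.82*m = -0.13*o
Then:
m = 0.00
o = 0.00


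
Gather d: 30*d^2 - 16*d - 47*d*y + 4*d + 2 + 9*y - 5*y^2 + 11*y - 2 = 30*d^2 + d*(-47*y - 12) - 5*y^2 + 20*y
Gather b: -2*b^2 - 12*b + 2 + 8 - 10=-2*b^2 - 12*b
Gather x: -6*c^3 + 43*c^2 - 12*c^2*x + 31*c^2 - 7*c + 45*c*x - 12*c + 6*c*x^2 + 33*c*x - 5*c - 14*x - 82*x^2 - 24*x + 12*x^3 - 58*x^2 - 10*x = -6*c^3 + 74*c^2 - 24*c + 12*x^3 + x^2*(6*c - 140) + x*(-12*c^2 + 78*c - 48)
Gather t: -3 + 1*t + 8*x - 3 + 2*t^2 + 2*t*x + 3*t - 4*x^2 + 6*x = 2*t^2 + t*(2*x + 4) - 4*x^2 + 14*x - 6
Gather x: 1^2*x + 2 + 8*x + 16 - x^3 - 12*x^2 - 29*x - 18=-x^3 - 12*x^2 - 20*x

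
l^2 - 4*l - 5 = (l - 5)*(l + 1)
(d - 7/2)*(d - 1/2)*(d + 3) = d^3 - d^2 - 41*d/4 + 21/4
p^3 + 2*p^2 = p^2*(p + 2)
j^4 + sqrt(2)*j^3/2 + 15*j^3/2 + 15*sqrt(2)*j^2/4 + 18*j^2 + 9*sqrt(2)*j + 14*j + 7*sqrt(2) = (j + 2)^2*(j + 7/2)*(j + sqrt(2)/2)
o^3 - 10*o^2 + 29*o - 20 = (o - 5)*(o - 4)*(o - 1)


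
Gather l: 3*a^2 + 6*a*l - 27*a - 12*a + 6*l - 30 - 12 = 3*a^2 - 39*a + l*(6*a + 6) - 42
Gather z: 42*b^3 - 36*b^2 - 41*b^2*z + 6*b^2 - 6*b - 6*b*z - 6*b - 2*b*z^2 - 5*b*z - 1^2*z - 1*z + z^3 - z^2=42*b^3 - 30*b^2 - 12*b + z^3 + z^2*(-2*b - 1) + z*(-41*b^2 - 11*b - 2)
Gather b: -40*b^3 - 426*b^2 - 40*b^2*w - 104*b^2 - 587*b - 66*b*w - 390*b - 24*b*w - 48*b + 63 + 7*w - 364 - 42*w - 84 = -40*b^3 + b^2*(-40*w - 530) + b*(-90*w - 1025) - 35*w - 385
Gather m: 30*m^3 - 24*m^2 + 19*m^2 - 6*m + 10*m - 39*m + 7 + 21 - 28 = 30*m^3 - 5*m^2 - 35*m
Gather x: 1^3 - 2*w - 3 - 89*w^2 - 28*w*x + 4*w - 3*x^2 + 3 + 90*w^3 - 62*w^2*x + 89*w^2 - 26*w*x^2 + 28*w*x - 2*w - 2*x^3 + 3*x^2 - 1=90*w^3 - 62*w^2*x - 26*w*x^2 - 2*x^3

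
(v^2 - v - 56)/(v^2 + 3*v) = (v^2 - v - 56)/(v*(v + 3))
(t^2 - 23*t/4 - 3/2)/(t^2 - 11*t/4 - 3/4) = (t - 6)/(t - 3)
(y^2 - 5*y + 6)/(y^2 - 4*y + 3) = (y - 2)/(y - 1)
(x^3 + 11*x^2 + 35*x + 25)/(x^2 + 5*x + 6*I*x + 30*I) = (x^2 + 6*x + 5)/(x + 6*I)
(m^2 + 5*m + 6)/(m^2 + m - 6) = (m + 2)/(m - 2)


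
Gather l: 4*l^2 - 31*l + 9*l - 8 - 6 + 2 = 4*l^2 - 22*l - 12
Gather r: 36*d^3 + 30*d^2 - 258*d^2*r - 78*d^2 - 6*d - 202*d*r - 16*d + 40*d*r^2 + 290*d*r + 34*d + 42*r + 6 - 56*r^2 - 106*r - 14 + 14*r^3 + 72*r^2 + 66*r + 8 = 36*d^3 - 48*d^2 + 12*d + 14*r^3 + r^2*(40*d + 16) + r*(-258*d^2 + 88*d + 2)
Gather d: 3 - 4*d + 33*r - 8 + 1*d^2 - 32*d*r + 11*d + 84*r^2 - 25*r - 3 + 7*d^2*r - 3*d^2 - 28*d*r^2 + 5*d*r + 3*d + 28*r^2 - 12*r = d^2*(7*r - 2) + d*(-28*r^2 - 27*r + 10) + 112*r^2 - 4*r - 8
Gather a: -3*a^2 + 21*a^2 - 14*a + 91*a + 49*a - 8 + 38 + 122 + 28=18*a^2 + 126*a + 180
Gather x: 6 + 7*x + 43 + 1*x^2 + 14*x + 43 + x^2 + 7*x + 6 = 2*x^2 + 28*x + 98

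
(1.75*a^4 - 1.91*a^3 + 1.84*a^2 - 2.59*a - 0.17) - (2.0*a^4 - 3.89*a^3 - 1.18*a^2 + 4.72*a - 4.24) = -0.25*a^4 + 1.98*a^3 + 3.02*a^2 - 7.31*a + 4.07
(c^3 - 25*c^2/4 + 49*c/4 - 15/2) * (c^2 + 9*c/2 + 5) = c^5 - 7*c^4/4 - 87*c^3/8 + 131*c^2/8 + 55*c/2 - 75/2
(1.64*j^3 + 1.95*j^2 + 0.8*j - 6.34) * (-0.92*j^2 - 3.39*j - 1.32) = -1.5088*j^5 - 7.3536*j^4 - 9.5113*j^3 + 0.5468*j^2 + 20.4366*j + 8.3688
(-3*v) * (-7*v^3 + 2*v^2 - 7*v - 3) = 21*v^4 - 6*v^3 + 21*v^2 + 9*v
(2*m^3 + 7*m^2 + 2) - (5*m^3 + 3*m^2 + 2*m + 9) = -3*m^3 + 4*m^2 - 2*m - 7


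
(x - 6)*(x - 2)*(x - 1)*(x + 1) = x^4 - 8*x^3 + 11*x^2 + 8*x - 12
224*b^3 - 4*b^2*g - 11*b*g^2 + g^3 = (-8*b + g)*(-7*b + g)*(4*b + g)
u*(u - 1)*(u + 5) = u^3 + 4*u^2 - 5*u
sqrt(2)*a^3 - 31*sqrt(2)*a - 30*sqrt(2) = (a - 6)*(a + 5)*(sqrt(2)*a + sqrt(2))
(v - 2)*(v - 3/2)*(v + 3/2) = v^3 - 2*v^2 - 9*v/4 + 9/2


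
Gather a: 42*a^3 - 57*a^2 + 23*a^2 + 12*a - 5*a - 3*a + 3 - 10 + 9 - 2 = 42*a^3 - 34*a^2 + 4*a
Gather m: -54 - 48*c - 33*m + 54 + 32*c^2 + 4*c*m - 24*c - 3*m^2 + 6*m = 32*c^2 - 72*c - 3*m^2 + m*(4*c - 27)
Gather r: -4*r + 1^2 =1 - 4*r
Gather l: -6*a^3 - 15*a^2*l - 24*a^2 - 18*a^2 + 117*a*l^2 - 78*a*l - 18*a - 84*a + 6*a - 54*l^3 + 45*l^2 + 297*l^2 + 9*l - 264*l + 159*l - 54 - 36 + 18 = -6*a^3 - 42*a^2 - 96*a - 54*l^3 + l^2*(117*a + 342) + l*(-15*a^2 - 78*a - 96) - 72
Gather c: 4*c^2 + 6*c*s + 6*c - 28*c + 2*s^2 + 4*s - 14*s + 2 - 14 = 4*c^2 + c*(6*s - 22) + 2*s^2 - 10*s - 12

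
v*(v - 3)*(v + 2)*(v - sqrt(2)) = v^4 - sqrt(2)*v^3 - v^3 - 6*v^2 + sqrt(2)*v^2 + 6*sqrt(2)*v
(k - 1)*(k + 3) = k^2 + 2*k - 3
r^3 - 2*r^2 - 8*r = r*(r - 4)*(r + 2)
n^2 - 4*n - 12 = (n - 6)*(n + 2)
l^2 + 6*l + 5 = (l + 1)*(l + 5)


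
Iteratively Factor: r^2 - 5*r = (r)*(r - 5)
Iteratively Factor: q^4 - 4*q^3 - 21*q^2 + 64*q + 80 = (q - 5)*(q^3 + q^2 - 16*q - 16) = (q - 5)*(q - 4)*(q^2 + 5*q + 4) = (q - 5)*(q - 4)*(q + 4)*(q + 1)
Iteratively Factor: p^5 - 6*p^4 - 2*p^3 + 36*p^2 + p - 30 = (p + 1)*(p^4 - 7*p^3 + 5*p^2 + 31*p - 30) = (p + 1)*(p + 2)*(p^3 - 9*p^2 + 23*p - 15) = (p - 3)*(p + 1)*(p + 2)*(p^2 - 6*p + 5) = (p - 3)*(p - 1)*(p + 1)*(p + 2)*(p - 5)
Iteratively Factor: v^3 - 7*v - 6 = (v + 2)*(v^2 - 2*v - 3) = (v - 3)*(v + 2)*(v + 1)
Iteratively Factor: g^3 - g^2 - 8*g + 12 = (g - 2)*(g^2 + g - 6) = (g - 2)*(g + 3)*(g - 2)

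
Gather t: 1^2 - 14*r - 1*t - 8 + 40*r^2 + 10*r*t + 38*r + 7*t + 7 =40*r^2 + 24*r + t*(10*r + 6)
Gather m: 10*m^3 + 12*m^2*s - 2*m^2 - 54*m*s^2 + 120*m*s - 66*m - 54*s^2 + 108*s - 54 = 10*m^3 + m^2*(12*s - 2) + m*(-54*s^2 + 120*s - 66) - 54*s^2 + 108*s - 54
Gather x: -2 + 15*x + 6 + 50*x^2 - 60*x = 50*x^2 - 45*x + 4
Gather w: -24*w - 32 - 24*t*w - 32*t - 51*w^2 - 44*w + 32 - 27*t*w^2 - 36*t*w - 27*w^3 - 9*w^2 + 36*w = -32*t - 27*w^3 + w^2*(-27*t - 60) + w*(-60*t - 32)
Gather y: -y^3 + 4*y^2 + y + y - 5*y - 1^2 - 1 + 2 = -y^3 + 4*y^2 - 3*y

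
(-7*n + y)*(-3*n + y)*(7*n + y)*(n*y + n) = 147*n^4*y + 147*n^4 - 49*n^3*y^2 - 49*n^3*y - 3*n^2*y^3 - 3*n^2*y^2 + n*y^4 + n*y^3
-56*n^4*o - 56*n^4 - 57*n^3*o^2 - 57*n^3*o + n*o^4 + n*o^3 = (-8*n + o)*(n + o)*(7*n + o)*(n*o + n)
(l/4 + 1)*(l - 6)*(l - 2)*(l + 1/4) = l^4/4 - 15*l^3/16 - 21*l^2/4 + 43*l/4 + 3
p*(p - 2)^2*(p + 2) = p^4 - 2*p^3 - 4*p^2 + 8*p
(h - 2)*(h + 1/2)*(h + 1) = h^3 - h^2/2 - 5*h/2 - 1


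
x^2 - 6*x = x*(x - 6)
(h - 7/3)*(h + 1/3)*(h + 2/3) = h^3 - 4*h^2/3 - 19*h/9 - 14/27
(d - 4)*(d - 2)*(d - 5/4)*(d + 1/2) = d^4 - 27*d^3/4 + 95*d^2/8 - 9*d/4 - 5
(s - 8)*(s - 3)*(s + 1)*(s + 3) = s^4 - 7*s^3 - 17*s^2 + 63*s + 72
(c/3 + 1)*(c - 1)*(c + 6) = c^3/3 + 8*c^2/3 + 3*c - 6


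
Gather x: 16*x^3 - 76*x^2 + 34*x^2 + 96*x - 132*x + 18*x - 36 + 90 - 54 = 16*x^3 - 42*x^2 - 18*x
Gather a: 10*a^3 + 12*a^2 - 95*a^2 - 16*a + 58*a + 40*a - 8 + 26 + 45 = 10*a^3 - 83*a^2 + 82*a + 63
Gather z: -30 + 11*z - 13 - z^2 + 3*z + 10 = -z^2 + 14*z - 33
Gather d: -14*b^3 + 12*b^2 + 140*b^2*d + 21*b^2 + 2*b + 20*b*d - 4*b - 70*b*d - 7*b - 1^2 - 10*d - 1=-14*b^3 + 33*b^2 - 9*b + d*(140*b^2 - 50*b - 10) - 2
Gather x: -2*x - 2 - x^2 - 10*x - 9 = -x^2 - 12*x - 11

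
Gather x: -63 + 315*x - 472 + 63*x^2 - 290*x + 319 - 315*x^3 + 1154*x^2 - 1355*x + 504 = -315*x^3 + 1217*x^2 - 1330*x + 288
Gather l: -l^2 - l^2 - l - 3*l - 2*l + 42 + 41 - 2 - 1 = -2*l^2 - 6*l + 80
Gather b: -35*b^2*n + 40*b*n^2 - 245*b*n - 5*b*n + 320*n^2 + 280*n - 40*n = -35*b^2*n + b*(40*n^2 - 250*n) + 320*n^2 + 240*n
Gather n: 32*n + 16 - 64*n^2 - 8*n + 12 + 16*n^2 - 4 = -48*n^2 + 24*n + 24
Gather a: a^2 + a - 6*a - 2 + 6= a^2 - 5*a + 4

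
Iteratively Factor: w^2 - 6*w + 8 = (w - 2)*(w - 4)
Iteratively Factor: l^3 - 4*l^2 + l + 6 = (l - 2)*(l^2 - 2*l - 3) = (l - 3)*(l - 2)*(l + 1)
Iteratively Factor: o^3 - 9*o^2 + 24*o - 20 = (o - 5)*(o^2 - 4*o + 4) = (o - 5)*(o - 2)*(o - 2)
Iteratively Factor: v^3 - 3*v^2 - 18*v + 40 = (v + 4)*(v^2 - 7*v + 10) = (v - 2)*(v + 4)*(v - 5)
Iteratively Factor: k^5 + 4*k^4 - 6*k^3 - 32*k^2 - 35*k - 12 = (k + 1)*(k^4 + 3*k^3 - 9*k^2 - 23*k - 12) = (k + 1)^2*(k^3 + 2*k^2 - 11*k - 12) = (k + 1)^2*(k + 4)*(k^2 - 2*k - 3) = (k - 3)*(k + 1)^2*(k + 4)*(k + 1)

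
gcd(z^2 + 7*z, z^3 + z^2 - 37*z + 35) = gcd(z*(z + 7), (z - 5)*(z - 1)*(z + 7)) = z + 7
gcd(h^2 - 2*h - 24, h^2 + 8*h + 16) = h + 4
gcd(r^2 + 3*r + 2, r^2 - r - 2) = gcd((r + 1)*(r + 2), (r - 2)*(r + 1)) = r + 1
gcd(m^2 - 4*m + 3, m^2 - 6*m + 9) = m - 3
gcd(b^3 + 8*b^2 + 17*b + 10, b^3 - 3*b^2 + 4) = b + 1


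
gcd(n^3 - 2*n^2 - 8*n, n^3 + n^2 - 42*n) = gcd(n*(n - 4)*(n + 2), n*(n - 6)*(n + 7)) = n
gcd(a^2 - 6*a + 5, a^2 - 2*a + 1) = a - 1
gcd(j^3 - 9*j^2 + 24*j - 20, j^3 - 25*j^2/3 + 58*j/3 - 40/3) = j^2 - 7*j + 10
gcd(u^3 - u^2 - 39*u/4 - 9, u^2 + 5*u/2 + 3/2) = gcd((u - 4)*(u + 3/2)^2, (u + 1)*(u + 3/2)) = u + 3/2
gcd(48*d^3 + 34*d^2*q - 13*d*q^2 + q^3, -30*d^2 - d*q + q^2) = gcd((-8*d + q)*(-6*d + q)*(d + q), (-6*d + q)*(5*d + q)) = -6*d + q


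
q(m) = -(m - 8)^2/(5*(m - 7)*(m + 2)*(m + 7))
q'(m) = (m - 8)^2/(5*(m - 7)*(m + 2)*(m + 7)^2) + (m - 8)^2/(5*(m - 7)*(m + 2)^2*(m + 7)) + (m - 8)^2/(5*(m - 7)^2*(m + 2)*(m + 7)) - (2*m - 16)/(5*(m - 7)*(m + 2)*(m + 7))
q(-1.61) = 1.02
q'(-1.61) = -2.90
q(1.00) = 0.07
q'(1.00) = -0.04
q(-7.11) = 5.76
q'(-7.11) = 53.11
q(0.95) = 0.07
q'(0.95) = -0.04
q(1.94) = 0.04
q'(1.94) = -0.02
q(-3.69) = -0.46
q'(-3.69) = -0.10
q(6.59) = 0.01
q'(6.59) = 0.01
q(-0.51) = 0.20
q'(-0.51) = -0.18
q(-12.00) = 0.08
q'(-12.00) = 0.02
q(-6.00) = -0.75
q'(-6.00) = 0.62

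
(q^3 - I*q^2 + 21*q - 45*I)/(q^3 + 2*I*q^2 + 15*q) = (q - 3*I)/q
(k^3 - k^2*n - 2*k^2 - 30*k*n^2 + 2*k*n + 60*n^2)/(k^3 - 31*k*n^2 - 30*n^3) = (k - 2)/(k + n)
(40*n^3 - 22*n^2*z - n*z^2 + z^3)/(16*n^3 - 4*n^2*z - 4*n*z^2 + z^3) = (5*n + z)/(2*n + z)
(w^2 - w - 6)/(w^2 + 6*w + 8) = (w - 3)/(w + 4)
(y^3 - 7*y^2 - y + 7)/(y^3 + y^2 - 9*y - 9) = (y^2 - 8*y + 7)/(y^2 - 9)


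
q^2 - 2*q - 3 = (q - 3)*(q + 1)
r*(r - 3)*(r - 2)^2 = r^4 - 7*r^3 + 16*r^2 - 12*r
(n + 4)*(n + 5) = n^2 + 9*n + 20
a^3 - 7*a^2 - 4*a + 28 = (a - 7)*(a - 2)*(a + 2)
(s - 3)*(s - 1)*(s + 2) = s^3 - 2*s^2 - 5*s + 6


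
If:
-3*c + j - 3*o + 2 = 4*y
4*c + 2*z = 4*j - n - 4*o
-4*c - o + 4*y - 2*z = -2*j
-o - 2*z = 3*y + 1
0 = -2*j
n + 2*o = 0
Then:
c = -6/11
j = 0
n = -40/11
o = 20/11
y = -5/11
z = -8/11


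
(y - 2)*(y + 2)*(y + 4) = y^3 + 4*y^2 - 4*y - 16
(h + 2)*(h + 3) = h^2 + 5*h + 6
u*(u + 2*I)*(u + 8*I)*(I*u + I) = I*u^4 - 10*u^3 + I*u^3 - 10*u^2 - 16*I*u^2 - 16*I*u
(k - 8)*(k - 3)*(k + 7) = k^3 - 4*k^2 - 53*k + 168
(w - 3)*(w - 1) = w^2 - 4*w + 3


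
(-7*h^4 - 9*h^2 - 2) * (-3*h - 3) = 21*h^5 + 21*h^4 + 27*h^3 + 27*h^2 + 6*h + 6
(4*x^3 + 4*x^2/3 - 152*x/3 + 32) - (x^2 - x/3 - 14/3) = 4*x^3 + x^2/3 - 151*x/3 + 110/3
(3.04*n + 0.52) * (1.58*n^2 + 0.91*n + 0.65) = 4.8032*n^3 + 3.588*n^2 + 2.4492*n + 0.338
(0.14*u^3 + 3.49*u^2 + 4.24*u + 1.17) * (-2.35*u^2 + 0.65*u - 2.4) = -0.329*u^5 - 8.1105*u^4 - 8.0315*u^3 - 8.3695*u^2 - 9.4155*u - 2.808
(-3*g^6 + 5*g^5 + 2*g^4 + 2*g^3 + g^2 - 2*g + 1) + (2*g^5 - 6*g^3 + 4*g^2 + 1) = -3*g^6 + 7*g^5 + 2*g^4 - 4*g^3 + 5*g^2 - 2*g + 2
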